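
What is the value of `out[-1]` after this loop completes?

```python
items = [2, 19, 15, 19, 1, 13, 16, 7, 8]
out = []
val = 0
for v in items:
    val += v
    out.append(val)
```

Cumulative sum ends at 100
`out` takes the values: [] → [2] → [2, 21] → [2, 21, 36] → [2, 21, 36, 55] → [2, 21, 36, 55, 56] → [2, 21, 36, 55, 56, 69] → [2, 21, 36, 55, 56, 69, 85] → [2, 21, 36, 55, 56, 69, 85, 92] → [2, 21, 36, 55, 56, 69, 85, 92, 100]
So `out[-1]` = 100

Answer: 100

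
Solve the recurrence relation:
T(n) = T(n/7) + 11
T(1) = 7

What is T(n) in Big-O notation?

Each step divides n by 7 and adds 11. After log_7(n) steps we reach T(1)=7. So T(n) = 11·log_7(n) + 7 = O(log n).

Answer: O(log n)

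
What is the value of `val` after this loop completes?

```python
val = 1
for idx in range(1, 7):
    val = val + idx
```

Start at 1, add 1 through 6
`val` takes the values: 1 → 2 → 4 → 7 → 11 → 16 → 22

Answer: 22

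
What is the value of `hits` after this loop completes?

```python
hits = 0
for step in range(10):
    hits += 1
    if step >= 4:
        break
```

Loop breaks when step reaches 4, hits is 5
`hits` takes the values: 0 → 1 → 2 → 3 → 4 → 5

Answer: 5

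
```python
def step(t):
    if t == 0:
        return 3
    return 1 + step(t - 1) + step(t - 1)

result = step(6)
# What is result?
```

step(t) = 1 + 2·step(t-1), step(0)=3. Closed form: (3+1)·2^6 - 1 = 255.

Answer: 255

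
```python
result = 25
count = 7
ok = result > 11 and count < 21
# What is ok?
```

Trace:
`result = 25` → result = 25
`count = 7` → count = 7
`ok = result > 11 and count < 21` → ok = True
So ok = True

Answer: True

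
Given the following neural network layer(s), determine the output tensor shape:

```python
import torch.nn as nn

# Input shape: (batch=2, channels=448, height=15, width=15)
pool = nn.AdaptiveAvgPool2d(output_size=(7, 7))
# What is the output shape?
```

Input: (2, 448, 15, 15) -> Output: (2, 448, 7, 7)

Answer: (2, 448, 7, 7)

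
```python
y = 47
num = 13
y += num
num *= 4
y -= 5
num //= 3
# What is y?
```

Trace:
`y = 47` → y = 47
`num = 13` → num = 13
`y += num` → y = 60
`num *= 4` → num = 52
`y -= 5` → y = 55
`num //= 3` → num = 17
So y = 55

Answer: 55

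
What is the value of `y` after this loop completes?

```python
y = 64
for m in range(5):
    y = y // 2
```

Halve 5 times: 64 // 2^5 = 2
`y` takes the values: 64 → 32 → 16 → 8 → 4 → 2

Answer: 2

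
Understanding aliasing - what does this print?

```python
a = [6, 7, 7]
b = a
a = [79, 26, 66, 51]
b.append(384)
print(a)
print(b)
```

Key concept: rebinding vs mutation: a is rebound to a new list, b still points at the original.
Step by step:
`a = [6, 7, 7]` → a = [6, 7, 7]
`b = a` → b = [6, 7, 7] (same object as a)
`a = [79, 26, 66, 51]` → a = [79, 26, 66, 51]
`b.append(384)` → b = [6, 7, 7, 384]
`print(a)` → prints [79, 26, 66, 51]
`print(b)` → prints [6, 7, 7, 384]

Answer:
[79, 26, 66, 51]
[6, 7, 7, 384]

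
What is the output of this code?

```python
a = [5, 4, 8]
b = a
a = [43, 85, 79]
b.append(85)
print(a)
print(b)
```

Key concept: rebinding vs mutation: a is rebound to a new list, b still points at the original.
Step by step:
`a = [5, 4, 8]` → a = [5, 4, 8]
`b = a` → b = [5, 4, 8] (same object as a)
`a = [43, 85, 79]` → a = [43, 85, 79]
`b.append(85)` → b = [5, 4, 8, 85]
`print(a)` → prints [43, 85, 79]
`print(b)` → prints [5, 4, 8, 85]

Answer:
[43, 85, 79]
[5, 4, 8, 85]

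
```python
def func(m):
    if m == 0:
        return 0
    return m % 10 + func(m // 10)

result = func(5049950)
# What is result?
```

Sum of digits of 5049950: 0 + 5 + 9 + 9 + 4 + 0 + 5 = 32

Answer: 32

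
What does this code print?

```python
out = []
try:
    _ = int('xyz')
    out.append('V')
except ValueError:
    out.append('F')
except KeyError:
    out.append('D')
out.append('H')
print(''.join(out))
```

Execution trace: 'F' (except ValueError) → 'H' (after the try/except). Output: FH

Answer: FH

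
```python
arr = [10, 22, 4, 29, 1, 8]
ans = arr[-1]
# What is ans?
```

Trace:
`arr = [10, 22, 4, 29, 1, 8]` → arr = [10, 22, 4, 29, 1, 8]
`ans = arr[-1]` → ans = 8
So ans = 8

Answer: 8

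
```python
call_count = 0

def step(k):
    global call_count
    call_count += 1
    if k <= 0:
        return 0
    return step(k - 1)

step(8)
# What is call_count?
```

Linear recursion stepping by 1: 9 calls from k=8 down to ≤0.

Answer: 9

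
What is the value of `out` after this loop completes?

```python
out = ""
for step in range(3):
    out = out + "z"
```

Repeat 'z' 3 times
`out` takes the values: "" → "z" → "zz" → "zzz"

Answer: "zzz"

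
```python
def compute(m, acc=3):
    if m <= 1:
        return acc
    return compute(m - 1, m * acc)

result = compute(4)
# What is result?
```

Accumulator trace (n, acc): (4, 3) -> (3, 12) -> (2, 36) -> (1, 72) -> return 72

Answer: 72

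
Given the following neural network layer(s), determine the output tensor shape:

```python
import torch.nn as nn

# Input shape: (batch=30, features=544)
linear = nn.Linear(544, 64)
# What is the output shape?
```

Input: (30, 544) -> Output: (30, 64)

Answer: (30, 64)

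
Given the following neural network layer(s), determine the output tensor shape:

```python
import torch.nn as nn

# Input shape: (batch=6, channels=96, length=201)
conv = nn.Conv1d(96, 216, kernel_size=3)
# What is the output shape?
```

Input: (6, 96, 201) -> Output: (6, 216, 199)

Answer: (6, 216, 199)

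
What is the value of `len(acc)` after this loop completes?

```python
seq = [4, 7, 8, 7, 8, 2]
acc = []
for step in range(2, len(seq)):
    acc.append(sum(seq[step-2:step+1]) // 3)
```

Number of 3-element averages
`acc` takes the values: [] → [6] → [6, 7] → [6, 7, 7] → [6, 7, 7, 5]
So `len(acc)` = 4

Answer: 4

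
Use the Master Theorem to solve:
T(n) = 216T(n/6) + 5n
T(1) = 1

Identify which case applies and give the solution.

a=216, b=6, f(n)=5n. log_6(216) = 3. Since c=1 < 3, Case 1 applies: T(n) = Θ(n^log_b(a)) = O(n^3).

Answer: O(n^3) - Case 1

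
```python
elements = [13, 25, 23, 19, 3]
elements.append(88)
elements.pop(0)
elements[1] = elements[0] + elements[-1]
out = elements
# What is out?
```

Trace:
`elements = [13, 25, 23, 19, 3]` → elements = [13, 25, 23, 19, 3]
`elements.append(88)` → elements = [13, 25, 23, 19, 3, 88]
`elements.pop(0)` → elements = [25, 23, 19, 3, 88]
`elements[1] = elements[0] + elements[-1]` → elements = [25, 113, 19, 3, 88]
`out = elements` → out = [25, 113, 19, 3, 88]
So out = [25, 113, 19, 3, 88]

Answer: [25, 113, 19, 3, 88]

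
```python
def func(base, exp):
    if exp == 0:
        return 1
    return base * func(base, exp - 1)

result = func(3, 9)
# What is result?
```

func(3, 9) = 3 * 3 * 3 * 3 * 3 * 3 * 3 * 3 * 3 = 19683

Answer: 19683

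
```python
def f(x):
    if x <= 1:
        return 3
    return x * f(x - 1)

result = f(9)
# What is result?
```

f(9) = 9 * 8 * 7 * 6 * 5 * 4 * 3 * 2 * 3 = 1088640

Answer: 1088640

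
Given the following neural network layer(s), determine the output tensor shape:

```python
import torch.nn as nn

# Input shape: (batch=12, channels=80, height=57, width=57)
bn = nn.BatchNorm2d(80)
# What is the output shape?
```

Input: (12, 80, 57, 57) -> Output: (12, 80, 57, 57)

Answer: (12, 80, 57, 57)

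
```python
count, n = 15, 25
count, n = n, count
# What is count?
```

Trace:
`count, n = 15, 25` → count = 15; n = 25
`count, n = n, count` → count = 25; n = 15
So count = 25

Answer: 25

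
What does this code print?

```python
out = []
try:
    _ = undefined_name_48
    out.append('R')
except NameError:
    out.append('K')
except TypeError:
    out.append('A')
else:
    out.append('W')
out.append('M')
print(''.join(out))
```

Execution trace: 'K' (except NameError) → 'M' (after the try/except). Output: KM

Answer: KM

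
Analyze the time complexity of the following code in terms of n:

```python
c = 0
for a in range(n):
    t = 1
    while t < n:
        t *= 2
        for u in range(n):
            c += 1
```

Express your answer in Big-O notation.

Each loop level contributes: n × log n × n. Multiplying the contributions gives O(n^2 log n).

Answer: O(n^2 log n)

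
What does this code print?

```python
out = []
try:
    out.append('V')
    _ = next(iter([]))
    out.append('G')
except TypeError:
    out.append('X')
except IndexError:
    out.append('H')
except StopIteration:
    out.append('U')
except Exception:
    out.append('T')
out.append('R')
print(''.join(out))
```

Execution trace: 'V' (try body) → 'U' (except StopIteration) → 'R' (after the try/except). Output: VUR

Answer: VUR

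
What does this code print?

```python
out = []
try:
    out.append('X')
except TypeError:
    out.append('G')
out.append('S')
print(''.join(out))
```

Execution trace: 'X' (try body, no exception) → 'S' (after the try/except). Output: XS

Answer: XS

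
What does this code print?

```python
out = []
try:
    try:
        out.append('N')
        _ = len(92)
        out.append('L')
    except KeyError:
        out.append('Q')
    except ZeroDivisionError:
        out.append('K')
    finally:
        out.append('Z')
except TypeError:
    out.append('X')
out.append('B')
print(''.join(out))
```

Execution trace: 'N' (try body) → 'Z' (finally) → 'X' (outer except TypeError) → 'B' (after the try/except). Output: NZXB

Answer: NZXB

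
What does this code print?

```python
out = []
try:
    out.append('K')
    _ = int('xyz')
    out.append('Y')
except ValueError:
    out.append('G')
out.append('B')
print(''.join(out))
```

Execution trace: 'K' (try body) → 'G' (except ValueError) → 'B' (after the try/except). Output: KGB

Answer: KGB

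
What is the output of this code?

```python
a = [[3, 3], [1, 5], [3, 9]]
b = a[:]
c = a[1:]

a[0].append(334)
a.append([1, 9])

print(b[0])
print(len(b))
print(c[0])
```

Key concept: slice with nested mutation.
Step by step:
`a = [[3, 3], [1, 5], [3, 9]]` → a = [[3, 3], [1, 5], [3, 9]]
`b = a[:]` → b = [[3, 3], [1, 5], [3, 9]]
`c = a[1:]` → c = [[1, 5], [3, 9]]
`a[0].append(334)` → a = [[3, 3, 334], [1, 5], [3, 9]]; b = [[3, 3, 334], [1, 5], [3, 9]]
`a.append([1, 9])` → a = [[3, 3, 334], [1, 5], [3, 9], [1, 9]]
`print(b[0])` → prints [3, 3, 334]
`print(len(b))` → prints 3
`print(c[0])` → prints [1, 5]

Answer:
[3, 3, 334]
3
[1, 5]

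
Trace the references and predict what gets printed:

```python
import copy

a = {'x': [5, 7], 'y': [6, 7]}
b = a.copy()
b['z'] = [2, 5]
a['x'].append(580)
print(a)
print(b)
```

Key concept: shallow copy of dict with mutable values.
Step by step:
`a = {'x': [5, 7], 'y': [6, 7]}` → a = {'x': [5, 7], 'y': [6, 7]}
`b = a.copy()` → b = {'x': [5, 7], 'y': [6, 7]}
`b['z'] = [2, 5]` → b = {'x': [5, 7], 'y': [6, 7], 'z': [2, 5]}
`a['x'].append(580)` → a = {'x': [5, 7, 580], 'y': [6, 7]}; b = {'x': [5, 7, 580], 'y': [6, 7], 'z': [2, 5]}
`print(a)` → prints {'x': [5, 7, 580], 'y': [6, 7]}
`print(b)` → prints {'x': [5, 7, 580], 'y': [6, 7], 'z': [2, 5]}

Answer:
{'x': [5, 7, 580], 'y': [6, 7]}
{'x': [5, 7, 580], 'y': [6, 7], 'z': [2, 5]}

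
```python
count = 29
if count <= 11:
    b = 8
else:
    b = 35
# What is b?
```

Trace:
`count = 29` → count = 29
`if count <= 11: ...` → count <= 11 is False, take else branch → b = 35
So b = 35

Answer: 35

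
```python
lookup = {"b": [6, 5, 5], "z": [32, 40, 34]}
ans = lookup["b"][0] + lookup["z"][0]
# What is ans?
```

Trace:
`lookup = {"b": [6, 5, 5], "z": [32, 40, 34]}` → lookup = {'b': [6, 5, 5], 'z': [32, 40, 34]}
`ans = lookup["b"][0] + lookup["z"][0]` → ans = 38
So ans = 38

Answer: 38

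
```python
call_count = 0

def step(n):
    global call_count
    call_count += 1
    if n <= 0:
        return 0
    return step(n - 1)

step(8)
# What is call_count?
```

Linear recursion stepping by 1: 9 calls from n=8 down to ≤0.

Answer: 9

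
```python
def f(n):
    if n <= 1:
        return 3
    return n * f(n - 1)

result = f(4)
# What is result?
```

f(4) = 4 * 3 * 2 * 3 = 72

Answer: 72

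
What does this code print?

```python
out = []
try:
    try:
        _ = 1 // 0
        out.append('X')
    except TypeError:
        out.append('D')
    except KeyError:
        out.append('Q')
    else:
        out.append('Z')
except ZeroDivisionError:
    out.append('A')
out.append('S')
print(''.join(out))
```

Execution trace: 'A' (outer except ZeroDivisionError) → 'S' (after the try/except). Output: AS

Answer: AS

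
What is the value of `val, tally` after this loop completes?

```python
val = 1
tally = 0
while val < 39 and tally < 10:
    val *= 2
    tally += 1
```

Double until >= 39 or 10 iterations
`val, tally` takes the values: (1, 0) → (2, 0) → (2, 1) → (4, 1) → (4, 2) → (8, 2) → (8, 3) → (16, 3) → (16, 4) → (32, 4) → (32, 5) → (64, 5) → (64, 6)

Answer: 64, 6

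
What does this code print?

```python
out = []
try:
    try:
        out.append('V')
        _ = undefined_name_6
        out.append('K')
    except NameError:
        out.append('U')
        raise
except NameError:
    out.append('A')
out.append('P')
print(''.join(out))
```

Execution trace: 'V' (inner try body) → 'U' (inner except NameError) → 'A' (outer except NameError) → 'P' (after the try/except). Output: VUAP

Answer: VUAP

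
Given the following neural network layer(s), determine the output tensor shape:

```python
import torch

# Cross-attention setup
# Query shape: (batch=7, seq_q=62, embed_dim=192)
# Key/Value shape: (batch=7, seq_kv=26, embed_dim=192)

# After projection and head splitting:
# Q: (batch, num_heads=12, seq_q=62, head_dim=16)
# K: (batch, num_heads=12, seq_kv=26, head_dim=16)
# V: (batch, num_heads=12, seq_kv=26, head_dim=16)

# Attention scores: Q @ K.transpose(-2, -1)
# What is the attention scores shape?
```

Input: (7, 62, 192) -> Output: (7, 12, 62, 26)

Answer: (7, 12, 62, 26)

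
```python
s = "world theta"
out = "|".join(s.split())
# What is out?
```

Trace:
`s = "world theta"` → s = 'world theta'
`out = "|".join(s.split())` → out = 'world|theta'
So out = 'world|theta'

Answer: 'world|theta'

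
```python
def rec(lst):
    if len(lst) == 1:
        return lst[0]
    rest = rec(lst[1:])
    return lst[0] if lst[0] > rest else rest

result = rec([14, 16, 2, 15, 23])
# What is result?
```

Recursive max over [14, 16, 2, 15, 23] = 23

Answer: 23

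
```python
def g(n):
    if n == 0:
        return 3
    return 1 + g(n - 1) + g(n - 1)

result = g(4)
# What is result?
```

g(n) = 1 + 2·g(n-1), g(0)=3. Closed form: (3+1)·2^4 - 1 = 63.

Answer: 63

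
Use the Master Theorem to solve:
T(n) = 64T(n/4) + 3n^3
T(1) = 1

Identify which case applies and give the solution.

a=64, b=4, f(n)=3n^3. log_4(64) = 3. Since c=3 = 3, Case 2 applies: T(n) = Θ(n^log_b(a) · log n) = O(n^3 log n).

Answer: O(n^3 log n) - Case 2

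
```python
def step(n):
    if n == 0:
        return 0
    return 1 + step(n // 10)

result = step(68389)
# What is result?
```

Count of digits of 68389: 5

Answer: 5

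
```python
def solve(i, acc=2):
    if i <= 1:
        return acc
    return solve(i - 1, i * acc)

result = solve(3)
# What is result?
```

Accumulator trace (n, acc): (3, 2) -> (2, 6) -> (1, 12) -> return 12

Answer: 12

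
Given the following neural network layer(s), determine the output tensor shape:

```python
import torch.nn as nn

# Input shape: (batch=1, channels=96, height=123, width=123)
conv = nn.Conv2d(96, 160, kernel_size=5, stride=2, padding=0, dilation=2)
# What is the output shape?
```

Input: (1, 96, 123, 123) -> Output: (1, 160, 58, 58)

Answer: (1, 160, 58, 58)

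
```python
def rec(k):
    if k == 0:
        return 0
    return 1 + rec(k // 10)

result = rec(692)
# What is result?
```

Count of digits of 692: 3

Answer: 3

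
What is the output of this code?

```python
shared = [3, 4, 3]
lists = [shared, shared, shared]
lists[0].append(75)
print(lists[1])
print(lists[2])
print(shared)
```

Key concept: list of same reference.
Step by step:
`shared = [3, 4, 3]` → shared = [3, 4, 3]
`lists = [shared, shared, shared]` → lists = [[3, 4, 3], [3, 4, 3], [3, 4, 3]]
`lists[0].append(75)` → shared = [3, 4, 3, 75]; lists = [[3, 4, 3, 75], [3, 4, 3, 75], [3, 4, 3, 75]]
`print(lists[1])` → prints [3, 4, 3, 75]
`print(lists[2])` → prints [3, 4, 3, 75]
`print(shared)` → prints [3, 4, 3, 75]

Answer:
[3, 4, 3, 75]
[3, 4, 3, 75]
[3, 4, 3, 75]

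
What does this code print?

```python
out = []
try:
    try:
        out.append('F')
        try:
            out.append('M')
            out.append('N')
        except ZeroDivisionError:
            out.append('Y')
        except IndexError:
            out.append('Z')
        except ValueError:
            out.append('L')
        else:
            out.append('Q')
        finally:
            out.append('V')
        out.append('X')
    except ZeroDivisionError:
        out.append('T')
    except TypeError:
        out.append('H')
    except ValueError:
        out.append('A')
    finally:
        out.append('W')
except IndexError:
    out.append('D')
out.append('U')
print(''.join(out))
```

Execution trace: 'F' (try body) → 'M' (inner try body) → 'N' (inner try body, no exception) → 'Q' (inner else) → 'V' (inner finally) → 'X' (try body, no exception) → 'W' (finally) → 'U' (after the try/except). Output: FMNQVXWU

Answer: FMNQVXWU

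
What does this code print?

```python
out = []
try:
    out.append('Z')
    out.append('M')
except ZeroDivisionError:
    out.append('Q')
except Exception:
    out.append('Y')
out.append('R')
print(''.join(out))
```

Execution trace: 'Z' (try body) → 'M' (try body, no exception) → 'R' (after the try/except). Output: ZMR

Answer: ZMR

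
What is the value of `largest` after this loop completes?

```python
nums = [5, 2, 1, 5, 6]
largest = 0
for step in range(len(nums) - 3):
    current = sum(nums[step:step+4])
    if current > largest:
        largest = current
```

Max sum of 4-element window in [5, 2, 1, 5, 6]
`largest` takes the values: 0 → 13 → 14

Answer: 14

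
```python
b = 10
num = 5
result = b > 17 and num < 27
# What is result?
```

Trace:
`b = 10` → b = 10
`num = 5` → num = 5
`result = b > 17 and num < 27` → result = False
So result = False

Answer: False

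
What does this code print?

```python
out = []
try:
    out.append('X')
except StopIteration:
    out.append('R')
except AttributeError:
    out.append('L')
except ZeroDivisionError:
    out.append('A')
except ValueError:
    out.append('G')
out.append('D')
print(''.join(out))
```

Execution trace: 'X' (try body, no exception) → 'D' (after the try/except). Output: XD

Answer: XD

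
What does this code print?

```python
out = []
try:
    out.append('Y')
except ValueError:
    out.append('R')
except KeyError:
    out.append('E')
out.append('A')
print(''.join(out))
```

Execution trace: 'Y' (try body, no exception) → 'A' (after the try/except). Output: YA

Answer: YA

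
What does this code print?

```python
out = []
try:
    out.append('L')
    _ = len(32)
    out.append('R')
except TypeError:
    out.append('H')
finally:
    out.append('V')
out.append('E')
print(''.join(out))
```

Execution trace: 'L' (try body) → 'H' (except TypeError) → 'V' (finally) → 'E' (after the try/except). Output: LHVE

Answer: LHVE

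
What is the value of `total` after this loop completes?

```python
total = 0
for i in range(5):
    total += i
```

Sum of 0 to 4 = 10
`total` takes the values: 0 → 1 → 3 → 6 → 10

Answer: 10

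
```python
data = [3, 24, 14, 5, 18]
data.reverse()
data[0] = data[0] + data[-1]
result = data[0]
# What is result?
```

Trace:
`data = [3, 24, 14, 5, 18]` → data = [3, 24, 14, 5, 18]
`data.reverse()` → data = [18, 5, 14, 24, 3]
`data[0] = data[0] + data[-1]` → data = [21, 5, 14, 24, 3]
`result = data[0]` → result = 21
So result = 21

Answer: 21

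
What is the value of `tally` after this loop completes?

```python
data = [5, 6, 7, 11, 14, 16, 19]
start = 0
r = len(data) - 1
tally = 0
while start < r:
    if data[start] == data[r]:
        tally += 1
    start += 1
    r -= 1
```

Count matching pairs from ends
`tally` takes the values: 0

Answer: 0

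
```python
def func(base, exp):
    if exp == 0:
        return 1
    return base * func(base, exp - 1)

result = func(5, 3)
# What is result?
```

func(5, 3) = 5 * 5 * 5 = 125

Answer: 125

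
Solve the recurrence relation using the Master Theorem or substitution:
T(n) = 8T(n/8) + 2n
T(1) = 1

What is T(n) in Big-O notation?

By Master Theorem: a=8, b=8, f(n)=2n. Since log_8(8) = 1 and f(n) = Θ(n^1), Case 2 applies. T(n) = O(n log n).

Answer: O(n log n)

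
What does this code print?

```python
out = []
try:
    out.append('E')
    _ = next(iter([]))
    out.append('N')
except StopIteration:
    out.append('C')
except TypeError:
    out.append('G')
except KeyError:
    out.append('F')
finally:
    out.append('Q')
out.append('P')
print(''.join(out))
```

Execution trace: 'E' (try body) → 'C' (except StopIteration) → 'Q' (finally) → 'P' (after the try/except). Output: ECQP

Answer: ECQP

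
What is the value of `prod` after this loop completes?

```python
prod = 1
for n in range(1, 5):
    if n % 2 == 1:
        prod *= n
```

Product of odd numbers 1 to 4
`prod` takes the values: 1 → 3

Answer: 3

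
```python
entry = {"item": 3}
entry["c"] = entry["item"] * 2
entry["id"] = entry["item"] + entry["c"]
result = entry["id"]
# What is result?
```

Trace:
`entry = {"item": 3}` → entry = {'item': 3}
`entry["c"] = entry["item"] * 2` → entry = {'item': 3, 'c': 6}
`entry["id"] = entry["item"] + entry["c"]` → entry = {'item': 3, 'c': 6, 'id': 9}
`result = entry["id"]` → result = 9
So result = 9

Answer: 9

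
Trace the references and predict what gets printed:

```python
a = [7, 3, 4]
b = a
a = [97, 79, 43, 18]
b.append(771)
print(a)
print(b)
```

Key concept: rebinding vs mutation: a is rebound to a new list, b still points at the original.
Step by step:
`a = [7, 3, 4]` → a = [7, 3, 4]
`b = a` → b = [7, 3, 4] (same object as a)
`a = [97, 79, 43, 18]` → a = [97, 79, 43, 18]
`b.append(771)` → b = [7, 3, 4, 771]
`print(a)` → prints [97, 79, 43, 18]
`print(b)` → prints [7, 3, 4, 771]

Answer:
[97, 79, 43, 18]
[7, 3, 4, 771]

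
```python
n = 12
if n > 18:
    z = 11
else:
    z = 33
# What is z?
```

Trace:
`n = 12` → n = 12
`if n > 18: ...` → n > 18 is False, take else branch → z = 33
So z = 33

Answer: 33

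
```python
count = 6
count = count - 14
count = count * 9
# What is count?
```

Trace:
`count = 6` → count = 6
`count = count - 14` → count = -8
`count = count * 9` → count = -72
So count = -72

Answer: -72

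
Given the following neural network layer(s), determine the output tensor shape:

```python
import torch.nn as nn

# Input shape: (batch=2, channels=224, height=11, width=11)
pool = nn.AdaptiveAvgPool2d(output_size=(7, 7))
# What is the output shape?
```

Input: (2, 224, 11, 11) -> Output: (2, 224, 7, 7)

Answer: (2, 224, 7, 7)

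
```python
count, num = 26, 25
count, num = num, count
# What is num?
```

Trace:
`count, num = 26, 25` → count = 26; num = 25
`count, num = num, count` → count = 25; num = 26
So num = 26

Answer: 26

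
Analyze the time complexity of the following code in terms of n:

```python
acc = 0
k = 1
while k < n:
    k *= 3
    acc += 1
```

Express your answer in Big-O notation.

Each loop level contributes: log n. Multiplying the contributions gives O(log n).

Answer: O(log n)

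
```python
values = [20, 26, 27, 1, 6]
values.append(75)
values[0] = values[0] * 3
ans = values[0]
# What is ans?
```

Trace:
`values = [20, 26, 27, 1, 6]` → values = [20, 26, 27, 1, 6]
`values.append(75)` → values = [20, 26, 27, 1, 6, 75]
`values[0] = values[0] * 3` → values = [60, 26, 27, 1, 6, 75]
`ans = values[0]` → ans = 60
So ans = 60

Answer: 60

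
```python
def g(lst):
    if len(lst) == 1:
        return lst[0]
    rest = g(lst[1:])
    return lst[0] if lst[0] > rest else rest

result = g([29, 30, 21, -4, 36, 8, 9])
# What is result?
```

Recursive max over [29, 30, 21, -4, 36, 8, 9] = 36

Answer: 36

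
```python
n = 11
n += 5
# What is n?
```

Trace:
`n = 11` → n = 11
`n += 5` → n = 16
So n = 16

Answer: 16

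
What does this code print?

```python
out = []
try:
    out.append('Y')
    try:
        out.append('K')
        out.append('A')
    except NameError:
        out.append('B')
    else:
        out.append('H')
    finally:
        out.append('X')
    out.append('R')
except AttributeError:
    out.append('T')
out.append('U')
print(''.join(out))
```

Execution trace: 'Y' (try body) → 'K' (inner try body) → 'A' (inner try body, no exception) → 'H' (inner else) → 'X' (inner finally) → 'R' (try body, no exception) → 'U' (after the try/except). Output: YKAHXRU

Answer: YKAHXRU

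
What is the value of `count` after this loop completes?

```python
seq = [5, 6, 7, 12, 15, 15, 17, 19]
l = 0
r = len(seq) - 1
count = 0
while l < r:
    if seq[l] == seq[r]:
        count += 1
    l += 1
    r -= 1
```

Count matching pairs from ends
`count` takes the values: 0

Answer: 0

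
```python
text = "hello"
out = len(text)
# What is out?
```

Trace:
`text = "hello"` → text = 'hello'
`out = len(text)` → out = 5
So out = 5

Answer: 5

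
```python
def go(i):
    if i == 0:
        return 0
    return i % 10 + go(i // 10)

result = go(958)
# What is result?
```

Sum of digits of 958: 8 + 5 + 9 = 22

Answer: 22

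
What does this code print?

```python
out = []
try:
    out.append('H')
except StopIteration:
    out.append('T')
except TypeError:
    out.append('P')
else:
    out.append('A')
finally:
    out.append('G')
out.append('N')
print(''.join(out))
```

Execution trace: 'H' (try body, no exception) → 'A' (else) → 'G' (finally) → 'N' (after the try/except). Output: HAGN

Answer: HAGN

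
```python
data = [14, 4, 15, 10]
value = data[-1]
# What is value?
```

Trace:
`data = [14, 4, 15, 10]` → data = [14, 4, 15, 10]
`value = data[-1]` → value = 10
So value = 10

Answer: 10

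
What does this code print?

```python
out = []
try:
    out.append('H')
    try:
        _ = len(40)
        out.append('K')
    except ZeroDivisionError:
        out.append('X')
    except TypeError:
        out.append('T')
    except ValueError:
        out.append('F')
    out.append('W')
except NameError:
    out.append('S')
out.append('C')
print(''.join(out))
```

Execution trace: 'H' (try body) → 'T' (inner except TypeError) → 'W' (try body, no exception) → 'C' (after the try/except). Output: HTWC

Answer: HTWC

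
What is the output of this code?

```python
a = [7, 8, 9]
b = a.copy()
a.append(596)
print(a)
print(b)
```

Key concept: list.copy() creates independent copy.
Step by step:
`a = [7, 8, 9]` → a = [7, 8, 9]
`b = a.copy()` → b = [7, 8, 9]
`a.append(596)` → a = [7, 8, 9, 596]
`print(a)` → prints [7, 8, 9, 596]
`print(b)` → prints [7, 8, 9]

Answer:
[7, 8, 9, 596]
[7, 8, 9]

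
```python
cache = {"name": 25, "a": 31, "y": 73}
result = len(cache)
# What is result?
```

Trace:
`cache = {"name": 25, "a": 31, "y": 73}` → cache = {'name': 25, 'a': 31, 'y': 73}
`result = len(cache)` → result = 3
So result = 3

Answer: 3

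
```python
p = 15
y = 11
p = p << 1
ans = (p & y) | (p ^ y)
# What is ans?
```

Trace:
`p = 15` → p = 15
`y = 11` → y = 11
`p = p << 1` → p = 30
`ans = (p & y) | (p ^ y)` → ans = 31
So ans = 31

Answer: 31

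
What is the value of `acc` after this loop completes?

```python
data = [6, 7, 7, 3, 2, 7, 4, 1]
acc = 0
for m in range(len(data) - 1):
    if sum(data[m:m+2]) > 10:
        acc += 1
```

Count windows with sum > 10
`acc` takes the values: 0 → 1 → 2 → 3

Answer: 3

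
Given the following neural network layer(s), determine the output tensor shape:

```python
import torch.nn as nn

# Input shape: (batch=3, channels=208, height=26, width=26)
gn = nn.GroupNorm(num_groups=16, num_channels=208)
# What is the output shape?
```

Input: (3, 208, 26, 26) -> Output: (3, 208, 26, 26)

Answer: (3, 208, 26, 26)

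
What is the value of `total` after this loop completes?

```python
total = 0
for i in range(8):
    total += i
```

Sum of 0 to 7 = 28
`total` takes the values: 0 → 1 → 3 → 6 → 10 → 15 → 21 → 28

Answer: 28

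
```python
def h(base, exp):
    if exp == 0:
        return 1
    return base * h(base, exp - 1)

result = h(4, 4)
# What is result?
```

h(4, 4) = 4 * 4 * 4 * 4 = 256

Answer: 256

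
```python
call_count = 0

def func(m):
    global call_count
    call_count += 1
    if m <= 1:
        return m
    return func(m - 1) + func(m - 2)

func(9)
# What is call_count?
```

Calls(m) = 1 + Calls(m-1) + Calls(m-2); Calls(0)=Calls(1)=1. For m=9 this gives 109.

Answer: 109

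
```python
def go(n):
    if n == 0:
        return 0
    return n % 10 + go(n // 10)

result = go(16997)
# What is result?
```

Sum of digits of 16997: 7 + 9 + 9 + 6 + 1 = 32

Answer: 32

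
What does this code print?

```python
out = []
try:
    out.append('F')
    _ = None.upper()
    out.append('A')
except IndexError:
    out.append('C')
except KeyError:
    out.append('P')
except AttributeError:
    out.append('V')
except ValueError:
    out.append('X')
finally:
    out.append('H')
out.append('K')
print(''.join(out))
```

Execution trace: 'F' (try body) → 'V' (except AttributeError) → 'H' (finally) → 'K' (after the try/except). Output: FVHK

Answer: FVHK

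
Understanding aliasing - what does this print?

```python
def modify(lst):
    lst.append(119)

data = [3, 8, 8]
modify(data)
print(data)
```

Key concept: function modifies passed list.
Step by step:
`data = [3, 8, 8]` → data = [3, 8, 8]
`modify(data)` → data = [3, 8, 8, 119]
`print(data)` → prints [3, 8, 8, 119]

Answer: [3, 8, 8, 119]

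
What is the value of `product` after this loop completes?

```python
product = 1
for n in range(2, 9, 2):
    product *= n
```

Product of even numbers 2 to 8
`product` takes the values: 1 → 2 → 8 → 48 → 384

Answer: 384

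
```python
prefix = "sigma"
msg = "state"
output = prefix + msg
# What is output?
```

Trace:
`prefix = "sigma"` → prefix = 'sigma'
`msg = "state"` → msg = 'state'
`output = prefix + msg` → output = 'sigmastate'
So output = 'sigmastate'

Answer: 'sigmastate'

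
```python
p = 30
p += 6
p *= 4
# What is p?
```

Trace:
`p = 30` → p = 30
`p += 6` → p = 36
`p *= 4` → p = 144
So p = 144

Answer: 144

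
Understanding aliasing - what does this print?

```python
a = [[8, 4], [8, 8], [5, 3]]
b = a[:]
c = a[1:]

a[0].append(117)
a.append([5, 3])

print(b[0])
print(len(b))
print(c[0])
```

Key concept: slice with nested mutation.
Step by step:
`a = [[8, 4], [8, 8], [5, 3]]` → a = [[8, 4], [8, 8], [5, 3]]
`b = a[:]` → b = [[8, 4], [8, 8], [5, 3]]
`c = a[1:]` → c = [[8, 8], [5, 3]]
`a[0].append(117)` → a = [[8, 4, 117], [8, 8], [5, 3]]; b = [[8, 4, 117], [8, 8], [5, 3]]
`a.append([5, 3])` → a = [[8, 4, 117], [8, 8], [5, 3], [5, 3]]
`print(b[0])` → prints [8, 4, 117]
`print(len(b))` → prints 3
`print(c[0])` → prints [8, 8]

Answer:
[8, 4, 117]
3
[8, 8]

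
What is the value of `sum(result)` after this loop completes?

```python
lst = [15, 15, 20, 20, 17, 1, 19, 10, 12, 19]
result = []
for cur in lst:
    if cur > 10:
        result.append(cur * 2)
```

Sum of doubled values > 10
`result` takes the values: [] → [30] → [30, 30] → [30, 30, 40] → [30, 30, 40, 40] → [30, 30, 40, 40, 34] → [30, 30, 40, 40, 34, 38] → [30, 30, 40, 40, 34, 38, 24] → [30, 30, 40, 40, 34, 38, 24, 38]
So `sum(result)` = 274

Answer: 274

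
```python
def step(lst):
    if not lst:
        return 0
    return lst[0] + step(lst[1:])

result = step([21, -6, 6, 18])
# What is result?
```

21 + (-6) + 6 + 18 + 0 = 39

Answer: 39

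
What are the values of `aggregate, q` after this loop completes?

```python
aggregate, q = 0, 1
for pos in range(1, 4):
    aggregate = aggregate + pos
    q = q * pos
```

Sum and factorial of 1 to 3
`aggregate, q` takes the values: (0, 1) → (1, 1) → (3, 1) → (3, 2) → (6, 2) → (6, 6)

Answer: 6, 6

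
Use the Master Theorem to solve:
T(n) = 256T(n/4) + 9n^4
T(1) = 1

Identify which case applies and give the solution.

a=256, b=4, f(n)=9n^4. log_4(256) = 4. Since c=4 = 4, Case 2 applies: T(n) = Θ(n^log_b(a) · log n) = O(n^4 log n).

Answer: O(n^4 log n) - Case 2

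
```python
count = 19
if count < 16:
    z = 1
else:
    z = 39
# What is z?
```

Trace:
`count = 19` → count = 19
`if count < 16: ...` → count < 16 is False, take else branch → z = 39
So z = 39

Answer: 39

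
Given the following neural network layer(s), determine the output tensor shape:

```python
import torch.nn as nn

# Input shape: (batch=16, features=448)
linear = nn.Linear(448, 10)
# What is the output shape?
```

Input: (16, 448) -> Output: (16, 10)

Answer: (16, 10)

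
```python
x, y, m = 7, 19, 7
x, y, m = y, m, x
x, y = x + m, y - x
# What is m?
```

Trace:
`x, y, m = 7, 19, 7` → x = 7; y = 19; m = 7
`x, y, m = y, m, x` → x = 19; y = 7; m = 7
`x, y = x + m, y - x` → x = 26; y = -12
So m = 7

Answer: 7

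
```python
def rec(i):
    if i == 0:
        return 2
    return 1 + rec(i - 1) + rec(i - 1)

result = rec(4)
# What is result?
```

rec(i) = 1 + 2·rec(i-1), rec(0)=2. Closed form: (2+1)·2^4 - 1 = 47.

Answer: 47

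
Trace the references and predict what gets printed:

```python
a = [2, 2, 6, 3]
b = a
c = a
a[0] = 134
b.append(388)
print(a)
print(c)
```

Key concept: multiple aliases.
Step by step:
`a = [2, 2, 6, 3]` → a = [2, 2, 6, 3]
`b = a` → b = [2, 2, 6, 3] (same object as a)
`c = a` → c = [2, 2, 6, 3] (same object as a, b)
`a[0] = 134` → a = [134, 2, 6, 3] (same object as b, c); b = [134, 2, 6, 3] (same object as a, c); c = [134, 2, 6, 3] (same object as a, b)
`b.append(388)` → a = [134, 2, 6, 3, 388] (same object as b, c); b = [134, 2, 6, 3, 388] (same object as a, c); c = [134, 2, 6, 3, 388] (same object as a, b)
`print(a)` → prints [134, 2, 6, 3, 388]
`print(c)` → prints [134, 2, 6, 3, 388]

Answer:
[134, 2, 6, 3, 388]
[134, 2, 6, 3, 388]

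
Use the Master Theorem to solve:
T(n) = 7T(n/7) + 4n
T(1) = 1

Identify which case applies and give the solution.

a=7, b=7, f(n)=4n. log_7(7) = 1. Since c=1 = 1, Case 2 applies: T(n) = Θ(n^log_b(a) · log n) = O(n log n).

Answer: O(n log n) - Case 2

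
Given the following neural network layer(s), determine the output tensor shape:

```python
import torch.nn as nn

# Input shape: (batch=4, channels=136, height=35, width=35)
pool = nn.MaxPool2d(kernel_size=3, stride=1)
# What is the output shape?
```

Input: (4, 136, 35, 35) -> Output: (4, 136, 33, 33)

Answer: (4, 136, 33, 33)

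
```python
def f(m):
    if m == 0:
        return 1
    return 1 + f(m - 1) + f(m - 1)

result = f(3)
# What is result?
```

f(m) = 1 + 2·f(m-1), f(0)=1. Closed form: (1+1)·2^3 - 1 = 15.

Answer: 15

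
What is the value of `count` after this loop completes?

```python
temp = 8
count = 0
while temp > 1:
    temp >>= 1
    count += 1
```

Count right shifts until 1
`count` takes the values: 0 → 1 → 2 → 3

Answer: 3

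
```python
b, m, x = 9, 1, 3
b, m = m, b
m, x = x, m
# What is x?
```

Trace:
`b, m, x = 9, 1, 3` → b = 9; m = 1; x = 3
`b, m = m, b` → b = 1; m = 9
`m, x = x, m` → m = 3; x = 9
So x = 9

Answer: 9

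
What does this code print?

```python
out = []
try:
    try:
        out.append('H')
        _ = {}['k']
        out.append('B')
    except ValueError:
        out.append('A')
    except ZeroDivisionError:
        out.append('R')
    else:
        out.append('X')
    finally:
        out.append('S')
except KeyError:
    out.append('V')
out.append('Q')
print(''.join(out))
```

Execution trace: 'H' (inner try body) → 'S' (inner finally) → 'V' (outer except KeyError) → 'Q' (after the try/except). Output: HSVQ

Answer: HSVQ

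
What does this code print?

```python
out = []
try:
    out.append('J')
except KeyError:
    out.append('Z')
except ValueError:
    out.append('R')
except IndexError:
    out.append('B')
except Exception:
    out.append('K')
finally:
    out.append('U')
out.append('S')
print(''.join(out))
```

Execution trace: 'J' (try body, no exception) → 'U' (finally) → 'S' (after the try/except). Output: JUS

Answer: JUS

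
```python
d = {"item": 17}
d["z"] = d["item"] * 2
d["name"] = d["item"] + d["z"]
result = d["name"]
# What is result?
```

Trace:
`d = {"item": 17}` → d = {'item': 17}
`d["z"] = d["item"] * 2` → d = {'item': 17, 'z': 34}
`d["name"] = d["item"] + d["z"]` → d = {'item': 17, 'z': 34, 'name': 51}
`result = d["name"]` → result = 51
So result = 51

Answer: 51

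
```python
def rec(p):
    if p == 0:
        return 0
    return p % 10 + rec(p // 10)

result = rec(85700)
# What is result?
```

Sum of digits of 85700: 0 + 0 + 7 + 5 + 8 = 20

Answer: 20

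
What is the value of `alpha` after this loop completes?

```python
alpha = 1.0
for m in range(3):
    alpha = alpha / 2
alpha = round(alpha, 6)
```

Halving LR 3 times: 1 / 2^3
`alpha` takes the values: 1.0 → 0.5 → 0.25 → 0.125

Answer: 0.125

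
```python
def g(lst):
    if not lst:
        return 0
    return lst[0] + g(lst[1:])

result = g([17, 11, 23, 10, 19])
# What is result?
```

17 + 11 + 23 + 10 + 19 + 0 = 80

Answer: 80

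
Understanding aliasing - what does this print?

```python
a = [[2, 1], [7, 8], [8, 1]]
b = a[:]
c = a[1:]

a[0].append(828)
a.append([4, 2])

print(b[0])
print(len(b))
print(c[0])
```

Key concept: slice with nested mutation.
Step by step:
`a = [[2, 1], [7, 8], [8, 1]]` → a = [[2, 1], [7, 8], [8, 1]]
`b = a[:]` → b = [[2, 1], [7, 8], [8, 1]]
`c = a[1:]` → c = [[7, 8], [8, 1]]
`a[0].append(828)` → a = [[2, 1, 828], [7, 8], [8, 1]]; b = [[2, 1, 828], [7, 8], [8, 1]]
`a.append([4, 2])` → a = [[2, 1, 828], [7, 8], [8, 1], [4, 2]]
`print(b[0])` → prints [2, 1, 828]
`print(len(b))` → prints 3
`print(c[0])` → prints [7, 8]

Answer:
[2, 1, 828]
3
[7, 8]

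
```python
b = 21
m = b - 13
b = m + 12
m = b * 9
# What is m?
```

Trace:
`b = 21` → b = 21
`m = b - 13` → m = 8
`b = m + 12` → b = 20
`m = b * 9` → m = 180
So m = 180

Answer: 180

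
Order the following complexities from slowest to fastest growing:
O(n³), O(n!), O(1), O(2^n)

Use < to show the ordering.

Ordered by growth rate: O(1) < O(n³) < O(2^n) < O(n!)

Answer: O(1) < O(n³) < O(2^n) < O(n!)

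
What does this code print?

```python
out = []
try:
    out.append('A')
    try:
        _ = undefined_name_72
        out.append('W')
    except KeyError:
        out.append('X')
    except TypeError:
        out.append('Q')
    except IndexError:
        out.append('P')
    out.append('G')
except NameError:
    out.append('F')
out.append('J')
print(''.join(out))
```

Execution trace: 'A' (try body) → 'F' (except NameError) → 'J' (after the try/except). Output: AFJ

Answer: AFJ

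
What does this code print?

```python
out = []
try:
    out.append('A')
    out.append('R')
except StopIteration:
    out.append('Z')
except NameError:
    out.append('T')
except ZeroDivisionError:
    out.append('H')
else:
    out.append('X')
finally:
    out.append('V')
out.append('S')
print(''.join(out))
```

Execution trace: 'A' (try body) → 'R' (try body, no exception) → 'X' (else) → 'V' (finally) → 'S' (after the try/except). Output: ARXVS

Answer: ARXVS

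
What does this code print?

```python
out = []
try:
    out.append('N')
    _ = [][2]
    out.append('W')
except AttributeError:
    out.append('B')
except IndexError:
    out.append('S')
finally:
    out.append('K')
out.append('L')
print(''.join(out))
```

Execution trace: 'N' (try body) → 'S' (except IndexError) → 'K' (finally) → 'L' (after the try/except). Output: NSKL

Answer: NSKL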